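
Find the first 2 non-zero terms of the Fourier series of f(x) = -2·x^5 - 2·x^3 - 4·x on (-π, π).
(-464 - 4·π^4 + 76·π^2)·sin(x) + (-8·π^2 + 16 + 2·π^4)·sin(2·x)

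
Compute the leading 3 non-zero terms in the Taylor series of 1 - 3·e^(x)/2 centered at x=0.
-3·x^2/4 - 3·x/2 - 1/2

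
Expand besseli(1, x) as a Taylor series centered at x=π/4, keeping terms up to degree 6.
besseli(1, π/4) + (besseli(2, π/4)/2 + besseli(0, π/4)/2)·(x - π/4) + (besseli(3, π/4)/8 + 3·besseli(1, π/4)/8)·(x - π/4)^2 + (besseli(4, π/4)/48 + besseli(2, π/4)/12 + besseli(0, π/4)/16)·(x - π/4)^3 + (besseli(5, π/4)/384 + 5·besseli(3, π/4)/384 + 5·besseli(1, π/4)/192)·(x - π/4)^4 + (besseli(6, π/4)/3840 + besseli(4, π/4)/640 + besseli(2, π/4)/256 + besseli(0, π/4)/384)·(x - π/4)^5 + (besseli(7, π/4)/46080 + 7·besseli(5, π/4)/46080 + 7·besseli(3, π/4)/15360 + 7·besseli(1, π/4)/9216)·(x - π/4)^6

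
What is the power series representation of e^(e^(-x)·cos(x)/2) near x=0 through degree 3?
7·x^3·e^(1/2)/48 + x^2·e^(1/2)/8 - x·e^(1/2)/2 + e^(1/2)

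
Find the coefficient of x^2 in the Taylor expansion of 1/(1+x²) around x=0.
Expand to order 2: 1/(1+x²) = 1 - x^2 + O(x^3).
The coefficient of x^2 is -1.

Final answer: -1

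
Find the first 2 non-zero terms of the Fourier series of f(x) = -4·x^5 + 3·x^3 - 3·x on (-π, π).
(-1002 - 8·π^4 + 166·π^2)·sin(x) + (-23·π^2 + 75/2 + 4·π^4)·sin(2·x)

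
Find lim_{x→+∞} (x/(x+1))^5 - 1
As x → +∞: x/(x+1) = 1/(1 + 1/x) → 1, and the 5th power of a limit-1 base also → 1; with the additive constant, 1 - 1 = 0.
Limit = 0.

Final answer: 0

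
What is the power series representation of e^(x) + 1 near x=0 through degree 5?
x^5/120 + x^4/24 + x^3/6 + x^2/2 + x + 2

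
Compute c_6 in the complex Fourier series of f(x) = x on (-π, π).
Compute the real Fourier coefficients first: a_6 = 0, b_6 = -1/3.
Then c_6 = (a_6 − i·b_6)/2 = i/6.

Final answer: i/6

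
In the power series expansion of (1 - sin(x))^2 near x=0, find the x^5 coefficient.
Expand to order 5: (1 - sin(x))^2 = -x^5/60 - x^4/3 + x^3/3 + x^2 - 2·x + 1 + O(x^6).
The coefficient of x^5 is -1/60.

Final answer: -1/60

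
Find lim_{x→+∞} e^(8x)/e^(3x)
This is an ∞/∞ indeterminate form as x → +∞.
Rewrite e^(8x)/e^(3x) = e^((8−3)x) = e^(5x); the exponent coefficient is 5 > 0 so e^(5x) → ∞.
Limit = ∞.

Final answer: ∞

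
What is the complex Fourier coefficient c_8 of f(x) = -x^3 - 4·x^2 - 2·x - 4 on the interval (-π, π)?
Compute the real Fourier coefficients first: a_8 = -1/4, b_8 = 61/128 + π^2/4.
Then c_8 = (a_8 − i·b_8)/2 = -1/8 - i·π^2/8 - 61·i/256.

Final answer: -1/8 - i·π^2/8 - 61·i/256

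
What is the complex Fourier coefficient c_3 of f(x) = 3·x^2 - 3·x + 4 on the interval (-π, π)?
Compute the real Fourier coefficients first: a_3 = -4/3, b_3 = -2.
Then c_3 = (a_3 − i·b_3)/2 = -2/3 + i.

Final answer: -2/3 + i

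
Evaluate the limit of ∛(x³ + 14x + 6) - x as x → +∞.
This is an ∞ − ∞ indeterminate form.
Multiply by (A² + AB + B²)/(A² + AB + B²) where A = ∛(x³+14x + 6), B = x to use A³ − B³ = (A−B)(A²+AB+B²); the x³ terms cancel, leaving (14x + 6)/(A²+AB+B²) with denominator ~ 3x², so the limit is 0.
Limit = 0.

Final answer: 0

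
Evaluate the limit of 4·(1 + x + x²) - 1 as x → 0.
Direct substitution at x = 0 gives 3.

Final answer: 3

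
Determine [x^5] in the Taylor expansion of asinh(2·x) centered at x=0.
Expand to order 5: asinh(2·x) = 12·x^5/5 - 4·x^3/3 + 2·x + O(x^6).
The coefficient of x^5 is 12/5.

Final answer: 12/5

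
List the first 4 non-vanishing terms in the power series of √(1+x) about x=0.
x^3/16 - x^2/8 + x/2 + 1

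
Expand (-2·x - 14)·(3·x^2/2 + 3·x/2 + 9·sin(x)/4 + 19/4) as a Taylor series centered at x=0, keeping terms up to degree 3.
9·x^3/4 - 57·x^2/2 - 62·x - 133/2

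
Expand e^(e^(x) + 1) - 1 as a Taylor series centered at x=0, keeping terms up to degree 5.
13·x^5·e^(2)/30 + 5·x^4·e^(2)/8 + 5·x^3·e^(2)/6 + x^2·e^(2) + x·e^(2) - 1 + e^(2)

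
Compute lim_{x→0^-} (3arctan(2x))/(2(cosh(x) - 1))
Both numerator and denominator → 0 as x → 0^-; this is a 0/0 indeterminate form.
Expand each to leading order near x = 0: numerator ~ 6·x, denominator ~ x^2.
The limit of the ratio is -∞.

Final answer: -∞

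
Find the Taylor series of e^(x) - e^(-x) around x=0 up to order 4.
x^3/3 + 2·x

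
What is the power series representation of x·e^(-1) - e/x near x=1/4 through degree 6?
(1 - 16·e^(2))·e^(-1)/4 + (1 + 16·e^(2))·e^(-1)·(x - 1/4) - 64·e·(x - 1/4)^2 + 256·e·(x - 1/4)^3 - 1024·e·(x - 1/4)^4 + 4096·e·(x - 1/4)^5 - 16384·e·(x - 1/4)^6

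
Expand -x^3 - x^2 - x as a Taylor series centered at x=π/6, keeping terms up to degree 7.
-π/6 - π^2/36 - π^3/216 + (-π/3 - 1 - π^2/12)·(x - π/6) + (-π/2 - 1)·(x - π/6)^2 - (x - π/6)^3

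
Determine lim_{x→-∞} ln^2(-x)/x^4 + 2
The quotient is an ∞/∞ indeterminate form as x → -∞.
Compare growth rates of the dominant terms (exponentials ≫ polynomials ≫ logarithms), or apply L'Hôpital's rule; the quotient → 0.
Adding the constant: 0 + 2 = 2. Limit = 2.

Final answer: 2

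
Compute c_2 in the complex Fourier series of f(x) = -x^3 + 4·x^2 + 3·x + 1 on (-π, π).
Compute the real Fourier coefficients first: a_2 = 4, b_2 = -9/2 + π^2.
Then c_2 = (a_2 − i·b_2)/2 = 2 - i·π^2/2 + 9·i/4.

Final answer: 2 - i·π^2/2 + 9·i/4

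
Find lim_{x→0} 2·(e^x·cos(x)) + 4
Direct substitution at x = 0 gives 6.

Final answer: 6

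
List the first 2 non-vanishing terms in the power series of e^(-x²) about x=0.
1 - x^2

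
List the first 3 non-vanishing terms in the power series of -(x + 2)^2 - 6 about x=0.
-x^2 - 4·x - 10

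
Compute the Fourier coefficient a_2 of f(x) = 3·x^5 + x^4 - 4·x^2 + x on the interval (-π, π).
a_2 = (1/π) ∫_{-π}^{π} f(x)·cos(2x) dx.
Evaluate the integral (use parity and integration by parts as needed): a_2 = -7 + 2·π^2.

Final answer: -7 + 2·π^2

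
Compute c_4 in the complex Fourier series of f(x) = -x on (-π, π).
Compute the real Fourier coefficients first: a_4 = 0, b_4 = 1/2.
Then c_4 = (a_4 − i·b_4)/2 = -i/4.

Final answer: -i/4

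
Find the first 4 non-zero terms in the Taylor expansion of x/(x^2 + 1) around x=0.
-x^7 + x^5 - x^3 + x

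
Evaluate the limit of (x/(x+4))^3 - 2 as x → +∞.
As x → +∞: x/(x+4) = 1/(1 + 4/x) → 1, and the 3rd power of a limit-1 base also → 1; with the additive constant, 1 - 2 = -1.
Limit = -1.

Final answer: -1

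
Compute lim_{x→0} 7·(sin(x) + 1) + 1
Direct substitution at x = 0 gives 8.

Final answer: 8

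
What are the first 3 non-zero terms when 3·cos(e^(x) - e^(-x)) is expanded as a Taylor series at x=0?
4·x^6/5 - 6·x^2 + 3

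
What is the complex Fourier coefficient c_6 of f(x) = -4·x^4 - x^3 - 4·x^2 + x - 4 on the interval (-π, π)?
Compute the real Fourier coefficients first: a_6 = -8·π^2/9 - 8/27, b_6 = -7/18 + π^2/3.
Then c_6 = (a_6 − i·b_6)/2 = -4·π^2/9 - 4/27 - i·π^2/6 + 7·i/36.

Final answer: -4·π^2/9 - 4/27 - i·π^2/6 + 7·i/36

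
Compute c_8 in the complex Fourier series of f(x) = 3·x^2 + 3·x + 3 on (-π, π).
Compute the real Fourier coefficients first: a_8 = 3/16, b_8 = -3/4.
Then c_8 = (a_8 − i·b_8)/2 = 3/32 + 3·i/8.

Final answer: 3/32 + 3·i/8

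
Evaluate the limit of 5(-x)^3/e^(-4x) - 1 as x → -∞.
The quotient is an ∞/∞ indeterminate form as x → -∞.
Compare growth rates of the dominant terms (exponentials ≫ polynomials ≫ logarithms), or apply L'Hôpital's rule; the quotient → 0.
Adding the constant: 0 - 1 = -1. Limit = -1.

Final answer: -1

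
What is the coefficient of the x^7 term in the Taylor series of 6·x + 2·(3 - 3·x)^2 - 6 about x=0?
Expand to order 7: 6·x + 2·(3 - 3·x)^2 - 6 = 18·x^2 - 30·x + 12 + O(x^8).
The coefficient of x^7 is 0.

Final answer: 0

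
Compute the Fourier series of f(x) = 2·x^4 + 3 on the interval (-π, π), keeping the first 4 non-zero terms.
(96 - 16·π^2)·cos(x) + (-6 + 4·π^2)·cos(2·x) + (32/27 - 16·π^2/9)·cos(3·x) + 3 + 2·π^4/5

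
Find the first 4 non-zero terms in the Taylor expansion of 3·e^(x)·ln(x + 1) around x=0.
9·x^5/40 + x^3 + 3·x^2/2 + 3·x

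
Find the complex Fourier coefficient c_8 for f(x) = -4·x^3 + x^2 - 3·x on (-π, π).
Compute the real Fourier coefficients first: a_8 = 1/16, b_8 = 21/32 + π^2.
Then c_8 = (a_8 − i·b_8)/2 = 1/32 - i·π^2/2 - 21·i/64.

Final answer: 1/32 - i·π^2/2 - 21·i/64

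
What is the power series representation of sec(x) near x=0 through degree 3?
x^2/2 + 1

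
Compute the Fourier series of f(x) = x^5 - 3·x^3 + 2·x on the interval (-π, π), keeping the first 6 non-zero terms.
(-46·π^2 + 2·π^4 + 280)·sin(x) + (-π^4 - 14 + 8·π^2)·sin(2·x) + (-94·π^2/27 + 296/81 + 2·π^4/3)·sin(3·x) + (-π^4/2 - 115/64 + 17·π^2/8)·sin(4·x) + (-38·π^2/25 + 728/625 + 2·π^4/5)·sin(5·x) + (-π^4/3 - 70/81 + 32·π^2/27)·sin(6·x)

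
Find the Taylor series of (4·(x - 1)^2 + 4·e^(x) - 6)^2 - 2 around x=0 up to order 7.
61·x^7/105 + 11·x^6/5 + 34·x^5/5 + 94·x^4/3 - 136·x^3/3 + 40·x^2 - 16·x + 2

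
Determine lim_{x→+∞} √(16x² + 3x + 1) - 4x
As x → +∞: multiply by the conjugate to get (3x+1)/(√(16x²+3x+1)+4x); the denominator ~ 8x, so the limit is 3/8.
Limit = 3/8.

Final answer: 3/8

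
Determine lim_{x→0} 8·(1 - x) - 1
Direct substitution at x = 0 gives 7.

Final answer: 7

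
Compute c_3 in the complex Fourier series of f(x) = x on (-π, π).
Compute the real Fourier coefficients first: a_3 = 0, b_3 = 2/3.
Then c_3 = (a_3 − i·b_3)/2 = -i/3.

Final answer: -i/3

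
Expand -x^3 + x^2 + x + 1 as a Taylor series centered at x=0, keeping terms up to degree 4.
-x^3 + x^2 + x + 1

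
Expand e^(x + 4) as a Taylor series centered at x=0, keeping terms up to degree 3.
x^3·e^(4)/6 + x^2·e^(4)/2 + x·e^(4) + e^(4)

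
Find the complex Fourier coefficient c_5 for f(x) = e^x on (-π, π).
Compute the real Fourier coefficients first: a_5 = (1 - e^(2·π))·e^(-π)/(26·π), b_5 = (-5 + 5·e^(2·π))·e^(-π)/(26·π).
Then c_5 = (a_5 − i·b_5)/2 = -e^(π)/(52·π) + e^(-π)/(52·π) - 5·i·e^(π)/(52·π) + 5·i·e^(-π)/(52·π).

Final answer: -e^(π)/(52·π) + e^(-π)/(52·π) - 5·i·e^(π)/(52·π) + 5·i·e^(-π)/(52·π)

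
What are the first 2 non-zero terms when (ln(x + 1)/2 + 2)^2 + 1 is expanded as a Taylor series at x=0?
2·x + 5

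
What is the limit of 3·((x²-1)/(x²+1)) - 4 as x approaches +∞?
Evaluate the dominant behaviour as x → +∞; each term tends to a finite value or vanishes.
Limit = -1.

Final answer: -1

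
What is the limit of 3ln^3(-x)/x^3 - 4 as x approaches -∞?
The quotient is an ∞/∞ indeterminate form as x → -∞.
Compare growth rates of the dominant terms (exponentials ≫ polynomials ≫ logarithms), or apply L'Hôpital's rule; the quotient → 0.
Adding the constant: 0 - 4 = -4. Limit = -4.

Final answer: -4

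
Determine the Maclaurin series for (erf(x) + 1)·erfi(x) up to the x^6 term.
16·x^6/(45·π) + x^5/(5·√(π)) + 2·x^3/(3·√(π)) + 4·x^2/π + 2·x/√(π)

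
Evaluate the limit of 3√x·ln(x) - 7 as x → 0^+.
The product is a 0·∞ indeterminate form at x → 0⁺.
Rewrite the product as 3·ln(x) / x^(-1/2) and apply L'Hôpital, or use the standard hierarchy x^(-1/2) ≫ |ln x| as x → 0⁺.
The indeterminate product → 0, so the limit = -7.

Final answer: -7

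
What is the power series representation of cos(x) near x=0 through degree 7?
-x^6/720 + x^4/24 - x^2/2 + 1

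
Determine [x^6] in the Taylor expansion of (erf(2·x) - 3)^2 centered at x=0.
Expand to order 6: (erf(2·x) - 3)^2 = 3584·x^6/(45·π) - 192·x^5/(5·√(π)) - 128·x^4/(3·π) + 32·x^3/√(π) + 16·x^2/π - 24·x/√(π) + 9 + O(x^7).
The coefficient of x^6 is 3584/(45·π).

Final answer: 3584/(45·π)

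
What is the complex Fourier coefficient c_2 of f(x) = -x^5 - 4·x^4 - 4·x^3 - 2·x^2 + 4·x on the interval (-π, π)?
Compute the real Fourier coefficients first: a_2 = 10 - 8·π^2, b_2 = -π^2 - 5/2 + π^4.
Then c_2 = (a_2 − i·b_2)/2 = -4·π^2 + 5 - i·π^4/2 + 5·i/4 + i·π^2/2.

Final answer: -4·π^2 + 5 - i·π^4/2 + 5·i/4 + i·π^2/2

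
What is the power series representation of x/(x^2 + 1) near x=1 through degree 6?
1/2 - (x - 1)^2/4 + (x - 1)^3/4 - (x - 1)^4/8 + (x - 1)^6/16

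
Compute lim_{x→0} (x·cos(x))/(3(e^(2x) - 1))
Both numerator and denominator → 0 as x → 0; this is a 0/0 indeterminate form.
Expand each to leading order near x = 0: numerator ~ x, denominator ~ 6·x.
The limit of the ratio is 1/6.

Final answer: 1/6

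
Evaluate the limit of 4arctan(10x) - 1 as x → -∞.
Evaluate the dominant behaviour as x → -∞; each term tends to a finite value or vanishes.
Limit = -2·π - 1.

Final answer: -2·π - 1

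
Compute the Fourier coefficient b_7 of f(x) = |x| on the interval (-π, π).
b_7 = (1/π) ∫_{-π}^{π} f(x)·sin(7x) dx.
Evaluate the integral (use parity and integration by parts as needed): b_7 = 0.

Final answer: 0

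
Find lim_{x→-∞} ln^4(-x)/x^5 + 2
The quotient is an ∞/∞ indeterminate form as x → -∞.
Compare growth rates of the dominant terms (exponentials ≫ polynomials ≫ logarithms), or apply L'Hôpital's rule; the quotient → 0.
Adding the constant: 0 + 2 = 2. Limit = 2.

Final answer: 2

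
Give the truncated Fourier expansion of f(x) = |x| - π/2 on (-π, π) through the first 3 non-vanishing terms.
-4·cos(x)/π - 4·cos(3·x)/(9·π) - 4·cos(5·x)/(25·π)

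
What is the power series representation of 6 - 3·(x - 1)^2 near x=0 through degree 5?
-3·x^2 + 6·x + 3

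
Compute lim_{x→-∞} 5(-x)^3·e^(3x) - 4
The product is a 0·∞ indeterminate form at x → -∞.
Rewrite the product as 5(-x)^3 / e^(-3x) (an ∞/∞ form) and apply L'Hôpital, or use the standard hierarchy e^(3|x|) ≫ |(-x)^3| as x → -∞.
The indeterminate product → 0, so the limit = -4.

Final answer: -4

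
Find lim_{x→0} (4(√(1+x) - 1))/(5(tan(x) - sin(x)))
Both numerator and denominator → 0 as x → 0; this is a 0/0 indeterminate form.
Expand each to leading order near x = 0: numerator ~ 2·x, denominator ~ 5·x^3/2.
The limit of the ratio is ∞.

Final answer: ∞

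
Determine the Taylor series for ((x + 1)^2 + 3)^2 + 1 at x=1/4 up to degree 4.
5585/256 + 365·(x - 1/4)/16 + 123·(x - 1/4)^2/8 + 5·(x - 1/4)^3 + (x - 1/4)^4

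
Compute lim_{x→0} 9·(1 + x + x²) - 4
Direct substitution at x = 0 gives 5.

Final answer: 5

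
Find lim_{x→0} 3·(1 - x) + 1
Direct substitution at x = 0 gives 4.

Final answer: 4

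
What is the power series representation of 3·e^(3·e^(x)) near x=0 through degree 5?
933·x^5·e^(3)/20 + 309·x^4·e^(3)/8 + 57·x^3·e^(3)/2 + 18·x^2·e^(3) + 9·x·e^(3) + 3·e^(3)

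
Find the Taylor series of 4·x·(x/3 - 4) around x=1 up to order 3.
-44/3 - 40·(x - 1)/3 + 4·(x - 1)^2/3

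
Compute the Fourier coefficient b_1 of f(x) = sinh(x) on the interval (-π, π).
b_1 = (1/π) ∫_{-π}^{π} f(x)·sin(1x) dx.
Evaluate the integral (use parity and integration by parts as needed): b_1 = sinh(π)/π.

Final answer: sinh(π)/π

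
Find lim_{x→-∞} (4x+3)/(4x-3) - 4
Evaluate the dominant behaviour as x → -∞; each term tends to a finite value or vanishes.
Limit = -3.

Final answer: -3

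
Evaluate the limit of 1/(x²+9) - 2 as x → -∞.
Evaluate the dominant behaviour as x → -∞; each term tends to a finite value or vanishes.
Limit = -2.

Final answer: -2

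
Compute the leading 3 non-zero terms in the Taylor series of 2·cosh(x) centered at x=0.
x^4/12 + x^2 + 2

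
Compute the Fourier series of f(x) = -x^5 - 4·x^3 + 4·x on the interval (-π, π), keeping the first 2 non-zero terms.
(-2·π^4 - 184 + 32·π^2)·sin(x) + (-π^2 - 5/2 + π^4)·sin(2·x)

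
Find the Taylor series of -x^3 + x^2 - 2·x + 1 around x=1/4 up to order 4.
35/64 - 27·(x - 1/4)/16 + (x - 1/4)^2/4 - (x - 1/4)^3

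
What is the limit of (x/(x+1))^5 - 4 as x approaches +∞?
As x → +∞: x/(x+1) = 1/(1 + 1/x) → 1, and the 5th power of a limit-1 base also → 1; with the additive constant, 1 - 4 = -3.
Limit = -3.

Final answer: -3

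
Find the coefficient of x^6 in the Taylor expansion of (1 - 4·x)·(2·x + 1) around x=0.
Expand to order 6: (1 - 4·x)·(2·x + 1) = -8·x^2 - 2·x + 1 + O(x^7).
The coefficient of x^6 is 0.

Final answer: 0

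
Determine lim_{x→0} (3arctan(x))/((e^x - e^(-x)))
Both numerator and denominator → 0 as x → 0; this is a 0/0 indeterminate form.
Expand each to leading order near x = 0: numerator ~ 3·x, denominator ~ 2·x.
The limit of the ratio is 3/2.

Final answer: 3/2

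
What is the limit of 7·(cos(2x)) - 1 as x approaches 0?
Direct substitution at x = 0 gives 6.

Final answer: 6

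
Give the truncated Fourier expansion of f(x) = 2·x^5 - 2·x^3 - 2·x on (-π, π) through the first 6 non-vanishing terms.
(-84·π^2 + 4·π^4 + 500)·sin(x) + (-2·π^4 - 16 + 12·π^2)·sin(2·x) + (-116·π^2/27 + 124/81 + 4·π^4/3)·sin(3·x) + (-π^4 + 5/32 + 9·π^2/4)·sin(4·x) + (-36·π^2/25 - 284/625 + 4·π^4/5)·sin(5·x) + (-2·π^4/3 + 40/81 + 28·π^2/27)·sin(6·x)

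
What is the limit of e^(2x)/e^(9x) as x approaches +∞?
This is an ∞/∞ indeterminate form as x → +∞.
Rewrite e^(2x)/e^(9x) = e^((2−9)x) = e^(-7x); the exponent coefficient is -7 < 0 so e^(-7x) → 0.
Limit = 0.

Final answer: 0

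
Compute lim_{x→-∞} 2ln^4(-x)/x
This is an ∞/∞ indeterminate form as x → -∞.
Compare growth rates of the dominant terms (exponentials ≫ polynomials ≫ logarithms), or apply L'Hôpital's rule; the quotient → 0.
Limit = 0.

Final answer: 0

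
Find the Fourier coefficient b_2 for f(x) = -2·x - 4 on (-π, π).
b_2 = (1/π) ∫_{-π}^{π} f(x)·sin(2x) dx.
Evaluate the integral (use parity and integration by parts as needed): b_2 = 2.

Final answer: 2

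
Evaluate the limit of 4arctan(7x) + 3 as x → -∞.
Evaluate the dominant behaviour as x → -∞; each term tends to a finite value or vanishes.
Limit = 3 - 2·π.

Final answer: 3 - 2·π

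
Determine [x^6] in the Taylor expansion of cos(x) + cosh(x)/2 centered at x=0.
Expand to order 6: cos(x) + cosh(x)/2 = -x^6/1440 + x^4/16 - x^2/4 + 3/2 + O(x^7).
The coefficient of x^6 is -1/1440.

Final answer: -1/1440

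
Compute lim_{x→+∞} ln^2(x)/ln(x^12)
This is an ∞/∞ indeterminate form as x → +∞.
Write ln(x^12) = 12·ln(x), reducing the quotient to ln(x)/12 → ∞.
Limit = ∞.

Final answer: ∞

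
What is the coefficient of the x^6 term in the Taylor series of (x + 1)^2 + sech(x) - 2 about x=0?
Expand to order 6: (x + 1)^2 + sech(x) - 2 = -61·x^6/720 + 5·x^4/24 + x^2/2 + 2·x + O(x^7).
The coefficient of x^6 is -61/720.

Final answer: -61/720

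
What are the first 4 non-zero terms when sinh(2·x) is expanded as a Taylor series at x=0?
8·x^7/315 + 4·x^5/15 + 4·x^3/3 + 2·x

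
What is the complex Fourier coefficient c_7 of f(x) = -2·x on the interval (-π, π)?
Compute the real Fourier coefficients first: a_7 = 0, b_7 = -4/7.
Then c_7 = (a_7 − i·b_7)/2 = 2·i/7.

Final answer: 2·i/7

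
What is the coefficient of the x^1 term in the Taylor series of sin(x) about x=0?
Expand to order 1: sin(x) = x + O(x^2).
The coefficient of x^1 is 1.

Final answer: 1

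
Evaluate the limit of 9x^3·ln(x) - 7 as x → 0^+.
The product is a 0·∞ indeterminate form at x → 0⁺.
Rewrite the product as 9·ln(x) / x^(-3) and apply L'Hôpital, or use the standard hierarchy x^(-3) ≫ |ln x| as x → 0⁺.
The indeterminate product → 0, so the limit = -7.

Final answer: -7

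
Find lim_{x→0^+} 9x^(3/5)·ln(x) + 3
The product is a 0·∞ indeterminate form at x → 0⁺.
Rewrite the product as 9·ln(x) / x^(-3/5) and apply L'Hôpital, or use the standard hierarchy x^(-3/5) ≫ |ln x| as x → 0⁺.
The indeterminate product → 0, so the limit = 3.

Final answer: 3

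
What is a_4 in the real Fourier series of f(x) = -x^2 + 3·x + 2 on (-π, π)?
a_4 = (1/π) ∫_{-π}^{π} f(x)·cos(4x) dx.
Evaluate the integral (use parity and integration by parts as needed): a_4 = -1/4.

Final answer: -1/4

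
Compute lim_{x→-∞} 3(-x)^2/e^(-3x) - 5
The quotient is an ∞/∞ indeterminate form as x → -∞.
Compare growth rates of the dominant terms (exponentials ≫ polynomials ≫ logarithms), or apply L'Hôpital's rule; the quotient → 0.
Adding the constant: 0 - 5 = -5. Limit = -5.

Final answer: -5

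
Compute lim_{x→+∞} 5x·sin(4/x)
As x → +∞: let u = 4/x → 0⁺; then 5·x·sin(4/x) = 5·4·sin(u)/u → 5·4·1 = 20.
Limit = 20.

Final answer: 20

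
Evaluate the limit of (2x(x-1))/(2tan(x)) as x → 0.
Both numerator and denominator → 0 as x → 0; this is a 0/0 indeterminate form.
Expand each to leading order near x = 0: numerator ~ -2·x, denominator ~ 2·x.
The limit of the ratio is -1.

Final answer: -1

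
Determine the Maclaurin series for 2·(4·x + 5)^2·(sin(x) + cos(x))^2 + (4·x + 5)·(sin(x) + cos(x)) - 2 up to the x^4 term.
-857·x^4/8 - 11·x^3/2 + 387·x^2/2 + 189·x + 53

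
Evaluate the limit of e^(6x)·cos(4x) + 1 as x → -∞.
Evaluate the dominant behaviour as x → -∞; each term tends to a finite value or vanishes.
Limit = 1.

Final answer: 1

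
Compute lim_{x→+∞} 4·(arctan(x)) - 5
Evaluate the dominant behaviour as x → +∞; each term tends to a finite value or vanishes.
Limit = -5 + 2·π.

Final answer: -5 + 2·π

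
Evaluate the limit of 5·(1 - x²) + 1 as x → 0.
Direct substitution at x = 0 gives 6.

Final answer: 6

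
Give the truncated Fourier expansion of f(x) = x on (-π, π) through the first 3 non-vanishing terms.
2·sin(x) - sin(2·x) + 2·sin(3·x)/3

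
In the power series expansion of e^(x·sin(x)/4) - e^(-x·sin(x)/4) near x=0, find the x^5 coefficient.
Expand to order 5: e^(x·sin(x)/4) - e^(-x·sin(x)/4) = -x^4/12 + x^2/2 + O(x^6).
The coefficient of x^5 is 0.

Final answer: 0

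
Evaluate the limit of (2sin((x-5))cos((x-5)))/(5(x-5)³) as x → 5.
Both numerator and denominator → 0 as x → 5; this is a 0/0 indeterminate form.
Expand each to leading order near x = 5: numerator ~ 2·(x - 5), denominator ~ 5·(x - 5)^3.
The limit of the ratio is ∞.

Final answer: ∞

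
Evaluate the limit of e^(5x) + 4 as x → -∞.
Evaluate the dominant behaviour as x → -∞; each term tends to a finite value or vanishes.
Limit = 4.

Final answer: 4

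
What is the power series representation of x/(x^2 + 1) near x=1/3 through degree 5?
3/10 + 18·(x - 1/3)/25 - 351·(x - 1/3)^2/500 - 567·(x - 1/3)^3/2500 + 19197·(x - 1/3)^4/25000 - 8019·(x - 1/3)^5/31250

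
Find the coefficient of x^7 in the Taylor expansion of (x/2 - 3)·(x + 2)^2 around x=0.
Expand to order 7: (x/2 - 3)·(x + 2)^2 = x^3/2 - x^2 - 10·x - 12 + O(x^8).
The coefficient of x^7 is 0.

Final answer: 0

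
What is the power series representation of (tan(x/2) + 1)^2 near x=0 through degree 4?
x^4/24 + x^3/12 + x^2/4 + x + 1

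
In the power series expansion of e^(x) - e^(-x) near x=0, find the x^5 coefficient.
Expand to order 5: e^(x) - e^(-x) = x^5/60 + x^3/3 + 2·x + O(x^6).
The coefficient of x^5 is 1/60.

Final answer: 1/60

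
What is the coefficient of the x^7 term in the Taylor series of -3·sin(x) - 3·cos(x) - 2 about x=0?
Expand to order 7: -3·sin(x) - 3·cos(x) - 2 = x^7/1680 + x^6/240 - x^5/40 - x^4/8 + x^3/2 + 3·x^2/2 - 3·x - 5 + O(x^8).
The coefficient of x^7 is 1/1680.

Final answer: 1/1680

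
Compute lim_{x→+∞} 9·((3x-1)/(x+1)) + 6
Evaluate the dominant behaviour as x → +∞; each term tends to a finite value or vanishes.
Limit = 33.

Final answer: 33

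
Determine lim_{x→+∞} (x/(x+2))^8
As x → +∞: x/(x+2) = 1/(1 + 2/x) → 1, and the 8th power of a limit-1 base also → 1.
Limit = 1.

Final answer: 1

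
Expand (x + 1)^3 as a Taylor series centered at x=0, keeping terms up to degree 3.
x^3 + 3·x^2 + 3·x + 1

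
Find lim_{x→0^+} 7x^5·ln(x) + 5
The product is a 0·∞ indeterminate form at x → 0⁺.
Rewrite the product as 7·ln(x) / x^(-5) and apply L'Hôpital, or use the standard hierarchy x^(-5) ≫ |ln x| as x → 0⁺.
The indeterminate product → 0, so the limit = 5.

Final answer: 5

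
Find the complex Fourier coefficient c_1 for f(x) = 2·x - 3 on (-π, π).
Compute the real Fourier coefficients first: a_1 = 0, b_1 = 4.
Then c_1 = (a_1 − i·b_1)/2 = -2·i.

Final answer: -2·i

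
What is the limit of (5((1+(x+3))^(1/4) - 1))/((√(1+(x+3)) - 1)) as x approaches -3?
Both numerator and denominator → 0 as x → -3; this is a 0/0 indeterminate form.
Expand each to leading order near x = -3: numerator ~ 5·(x + 3)/4, denominator ~ (x + 3)/2.
The limit of the ratio is 5/2.

Final answer: 5/2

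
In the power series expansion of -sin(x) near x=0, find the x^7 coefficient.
Expand to order 7: -sin(x) = x^7/5040 - x^5/120 + x^3/6 - x + O(x^8).
The coefficient of x^7 is 1/5040.

Final answer: 1/5040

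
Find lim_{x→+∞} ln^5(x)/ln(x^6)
This is an ∞/∞ indeterminate form as x → +∞.
Write ln(x^6) = 6·ln(x), reducing the quotient to ln^4(x)/6 → ∞.
Limit = ∞.

Final answer: ∞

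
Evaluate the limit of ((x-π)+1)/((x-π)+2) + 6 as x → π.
Direct substitution at x = π gives 13/2.

Final answer: 13/2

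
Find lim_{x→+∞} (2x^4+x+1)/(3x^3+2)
This is an ∞/∞ indeterminate form as x → +∞.
Divide numerator and denominator by x^4 and let the lower-order terms vanish; the numerator's degree 4 exceeds the denominator's degree 3, so the quotient diverges.
Limit = ∞.

Final answer: ∞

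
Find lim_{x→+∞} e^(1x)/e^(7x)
This is an ∞/∞ indeterminate form as x → +∞.
Rewrite e^(1x)/e^(7x) = e^((1−7)x) = e^(-6x); the exponent coefficient is -6 < 0 so e^(-6x) → 0.
Limit = 0.

Final answer: 0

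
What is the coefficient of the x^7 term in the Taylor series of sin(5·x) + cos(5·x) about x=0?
Expand to order 7: sin(5·x) + cos(5·x) = -15625·x^7/1008 - 3125·x^6/144 + 625·x^5/24 + 625·x^4/24 - 125·x^3/6 - 25·x^2/2 + 5·x + 1 + O(x^8).
The coefficient of x^7 is -15625/1008.

Final answer: -15625/1008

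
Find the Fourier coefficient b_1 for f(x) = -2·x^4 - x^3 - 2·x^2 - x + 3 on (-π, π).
b_1 = (1/π) ∫_{-π}^{π} f(x)·sin(1x) dx.
Evaluate the integral (use parity and integration by parts as needed): b_1 = 10 - 2·π^2.

Final answer: 10 - 2·π^2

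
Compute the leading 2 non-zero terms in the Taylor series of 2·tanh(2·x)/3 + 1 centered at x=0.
4·x/3 + 1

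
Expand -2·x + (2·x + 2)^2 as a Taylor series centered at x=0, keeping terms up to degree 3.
4·x^2 + 6·x + 4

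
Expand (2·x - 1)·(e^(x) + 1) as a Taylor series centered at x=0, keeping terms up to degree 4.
7·x^4/24 + 5·x^3/6 + 3·x^2/2 + 3·x - 2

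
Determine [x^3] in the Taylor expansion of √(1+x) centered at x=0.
Expand to order 3: √(1+x) = x^3/16 - x^2/8 + x/2 + 1 + O(x^4).
The coefficient of x^3 is 1/16.

Final answer: 1/16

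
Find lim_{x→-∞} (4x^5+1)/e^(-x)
This is an ∞/∞ indeterminate form as x → -∞.
Compare growth rates of the dominant terms (exponentials ≫ polynomials ≫ logarithms), or apply L'Hôpital's rule; the quotient → 0.
Limit = 0.

Final answer: 0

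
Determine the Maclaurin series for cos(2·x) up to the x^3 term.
1 - 2·x^2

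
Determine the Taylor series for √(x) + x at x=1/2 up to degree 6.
1/2 + √(2)/2 + (√(2)/2 + 1)·(x - 1/2) - √(2)·(x - 1/2)^2/4 + √(2)·(x - 1/2)^3/4 - 5·√(2)·(x - 1/2)^4/16 + 7·√(2)·(x - 1/2)^5/16 - 21·√(2)·(x - 1/2)^6/32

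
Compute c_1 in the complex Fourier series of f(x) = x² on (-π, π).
Compute the real Fourier coefficients first: a_1 = -4, b_1 = 0.
Then c_1 = (a_1 − i·b_1)/2 = -2.

Final answer: -2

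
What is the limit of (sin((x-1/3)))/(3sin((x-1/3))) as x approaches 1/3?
Both numerator and denominator → 0 as x → 1/3; this is a 0/0 indeterminate form.
Expand each to leading order near x = 1/3: numerator ~ (x - 1/3), denominator ~ 3·(x - 1/3).
The limit of the ratio is 1/3.

Final answer: 1/3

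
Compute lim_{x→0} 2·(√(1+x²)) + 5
Direct substitution at x = 0 gives 7.

Final answer: 7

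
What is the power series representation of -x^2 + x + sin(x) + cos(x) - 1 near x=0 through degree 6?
-x^6/720 + x^5/120 + x^4/24 - x^3/6 - 3·x^2/2 + 2·x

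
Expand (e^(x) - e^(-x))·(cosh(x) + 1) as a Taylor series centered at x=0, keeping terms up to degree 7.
13·x^7/504 + 17·x^5/60 + 5·x^3/3 + 4·x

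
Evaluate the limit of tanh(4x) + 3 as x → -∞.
Evaluate the dominant behaviour as x → -∞; each term tends to a finite value or vanishes.
Limit = 2.

Final answer: 2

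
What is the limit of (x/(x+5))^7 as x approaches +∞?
As x → +∞: x/(x+5) = 1/(1 + 5/x) → 1, and the 7th power of a limit-1 base also → 1.
Limit = 1.

Final answer: 1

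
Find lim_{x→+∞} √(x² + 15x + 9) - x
This is an ∞ − ∞ indeterminate form.
Multiply and divide by the conjugate √(x²+15x + 9) + x; the x² terms cancel, leaving (15x + 9)/(√(x²+15x + 9)+x) → 15/2.
Limit = 15/2.

Final answer: 15/2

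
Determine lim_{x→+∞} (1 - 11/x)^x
As x → +∞: this is the defining limit (1 - 11/x)^x → e^(-11).
Limit = e^(-11).

Final answer: e^(-11)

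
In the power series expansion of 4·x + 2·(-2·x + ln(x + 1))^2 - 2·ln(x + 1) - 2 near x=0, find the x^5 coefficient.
Expand to order 5: 4·x + 2·(-2·x + ln(x + 1))^2 - 2·ln(x + 1) - 2 = -x^5/15 - x^4/3 + 4·x^3/3 + 3·x^2 + 2·x - 2 + O(x^6).
The coefficient of x^5 is -1/15.

Final answer: -1/15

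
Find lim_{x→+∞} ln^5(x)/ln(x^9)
This is an ∞/∞ indeterminate form as x → +∞.
Write ln(x^9) = 9·ln(x), reducing the quotient to ln^4(x)/9 → ∞.
Limit = ∞.

Final answer: ∞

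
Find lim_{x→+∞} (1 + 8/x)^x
As x → +∞: this is the defining limit (1 + 8/x)^x → e^8.
Limit = e^(8).

Final answer: e^(8)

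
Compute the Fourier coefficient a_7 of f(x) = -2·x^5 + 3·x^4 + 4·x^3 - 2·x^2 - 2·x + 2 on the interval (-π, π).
a_7 = (1/π) ∫_{-π}^{π} f(x)·cos(7x) dx.
Evaluate the integral (use parity and integration by parts as needed): a_7 = 536/2401 - 24·π^2/49.

Final answer: 536/2401 - 24·π^2/49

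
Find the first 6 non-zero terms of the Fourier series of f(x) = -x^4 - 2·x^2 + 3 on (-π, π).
(-40 + 8·π^2)·cos(x) + (1 - 2·π^2)·cos(2·x) + (8/27 + 8·π^2/9)·cos(3·x) + (-π^2/2 - 5/16)·cos(4·x) + (152/625 + 8·π^2/25)·cos(5·x) - π^4/5 - 2·π^2/3 + 3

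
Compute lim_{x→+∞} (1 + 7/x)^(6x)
As x → +∞: write (1 + 7/x)^(6x) = ((1 + 7/x)^x)^6 → (e^7)^6 = e^42.
Limit = e^(42).

Final answer: e^(42)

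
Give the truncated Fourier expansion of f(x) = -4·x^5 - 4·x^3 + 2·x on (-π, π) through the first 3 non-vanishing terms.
(-908 - 8·π^4 + 152·π^2)·sin(x) + (-16·π^2 + 22 + 4·π^4)·sin(2·x) + (-8·π^4/3 - 68/81 + 88·π^2/27)·sin(3·x)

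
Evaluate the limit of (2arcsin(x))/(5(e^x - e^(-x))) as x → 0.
Both numerator and denominator → 0 as x → 0; this is a 0/0 indeterminate form.
Expand each to leading order near x = 0: numerator ~ 2·x, denominator ~ 10·x.
The limit of the ratio is 1/5.

Final answer: 1/5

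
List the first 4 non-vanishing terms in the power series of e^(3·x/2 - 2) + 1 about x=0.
9·x^3·e^(-2)/16 + 9·x^2·e^(-2)/8 + 3·x·e^(-2)/2 + e^(-2) + 1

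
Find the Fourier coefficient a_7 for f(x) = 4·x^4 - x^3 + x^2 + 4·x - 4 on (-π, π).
a_7 = (1/π) ∫_{-π}^{π} f(x)·cos(7x) dx.
Evaluate the integral (use parity and integration by parts as needed): a_7 = -32·π^2/49 - 4/2401.

Final answer: -32·π^2/49 - 4/2401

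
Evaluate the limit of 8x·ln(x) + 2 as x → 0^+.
The product is a 0·∞ indeterminate form at x → 0⁺.
Rewrite the product as 8·ln(x) / x^(-1) and apply L'Hôpital, or use the standard hierarchy x^(-1) ≫ |ln x| as x → 0⁺.
The indeterminate product → 0, so the limit = 2.

Final answer: 2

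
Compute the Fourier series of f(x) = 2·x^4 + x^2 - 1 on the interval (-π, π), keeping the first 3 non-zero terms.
(92 - 16·π^2)·cos(x) + (-5 + 4·π^2)·cos(2·x) - 1 + π^2/3 + 2·π^4/5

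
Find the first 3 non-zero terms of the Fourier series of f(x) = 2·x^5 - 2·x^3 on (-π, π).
(-84·π^2 + 4·π^4 + 504)·sin(x) + (-2·π^4 - 18 + 12·π^2)·sin(2·x) + (-116·π^2/27 + 232/81 + 4·π^4/3)·sin(3·x)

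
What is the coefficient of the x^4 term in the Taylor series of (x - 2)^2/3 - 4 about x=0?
Expand to order 4: (x - 2)^2/3 - 4 = x^2/3 - 4·x/3 - 8/3 + O(x^5).
The coefficient of x^4 is 0.

Final answer: 0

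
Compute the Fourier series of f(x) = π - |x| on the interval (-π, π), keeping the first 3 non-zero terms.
4·cos(x)/π + 4·cos(3·x)/(9·π) + π/2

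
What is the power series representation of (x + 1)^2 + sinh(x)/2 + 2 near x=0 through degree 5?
x^5/240 + x^3/12 + x^2 + 5·x/2 + 3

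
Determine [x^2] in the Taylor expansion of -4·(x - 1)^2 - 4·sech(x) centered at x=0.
Expand to order 2: -4·(x - 1)^2 - 4·sech(x) = -2·x^2 + 8·x - 8 + O(x^3).
The coefficient of x^2 is -2.

Final answer: -2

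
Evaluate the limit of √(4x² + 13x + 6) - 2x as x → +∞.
As x → +∞: multiply by the conjugate to get (13x+6)/(√(4x²+13x+6)+2x); the denominator ~ 4x, so the limit is 13/4.
Limit = 13/4.

Final answer: 13/4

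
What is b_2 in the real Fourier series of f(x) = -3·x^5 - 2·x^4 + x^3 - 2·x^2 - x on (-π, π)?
b_2 = (1/π) ∫_{-π}^{π} f(x)·sin(2x) dx.
Evaluate the integral (use parity and integration by parts as needed): b_2 = -16·π^2 + 25 + 3·π^4.

Final answer: -16·π^2 + 25 + 3·π^4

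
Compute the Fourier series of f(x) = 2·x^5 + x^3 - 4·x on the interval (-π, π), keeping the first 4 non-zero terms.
(-78·π^2 + 4·π^4 + 460)·sin(x) + (-2·π^4 - 19/2 + 9·π^2)·sin(2·x) + (-62·π^2/27 - 92/81 + 4·π^4/3)·sin(3·x) + (-π^4 + 55/32 + 3·π^2/4)·sin(4·x)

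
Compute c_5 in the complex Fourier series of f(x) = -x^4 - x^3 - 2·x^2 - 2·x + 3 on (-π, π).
Compute the real Fourier coefficients first: a_5 = 152/625 + 8·π^2/25, b_5 = -2·π^2/5 - 88/125.
Then c_5 = (a_5 − i·b_5)/2 = 76/625 + 4·π^2/25 + 44·i/125 + i·π^2/5.

Final answer: 76/625 + 4·π^2/25 + 44·i/125 + i·π^2/5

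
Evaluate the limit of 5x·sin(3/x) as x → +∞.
As x → +∞: let u = 3/x → 0⁺; then 5·x·sin(3/x) = 5·3·sin(u)/u → 5·3·1 = 15.
Limit = 15.

Final answer: 15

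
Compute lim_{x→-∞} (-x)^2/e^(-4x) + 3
The quotient is an ∞/∞ indeterminate form as x → -∞.
Compare growth rates of the dominant terms (exponentials ≫ polynomials ≫ logarithms), or apply L'Hôpital's rule; the quotient → 0.
Adding the constant: 0 + 3 = 3. Limit = 3.

Final answer: 3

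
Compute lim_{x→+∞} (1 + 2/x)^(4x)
As x → +∞: write (1 + 2/x)^(4x) = ((1 + 2/x)^x)^4 → (e^2)^4 = e^8.
Limit = e^(8).

Final answer: e^(8)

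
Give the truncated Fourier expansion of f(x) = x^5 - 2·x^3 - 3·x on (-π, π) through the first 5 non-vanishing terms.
(-44·π^2 + 2·π^4 + 258)·sin(x) + (-π^4 - 15/2 + 7·π^2)·sin(2·x) + (-76·π^2/27 - 10/81 + 2·π^4/3)·sin(3·x) + (-π^4/2 + 57/64 + 13·π^2/8)·sin(4·x) + (-28·π^2/25 - 582/625 + 2·π^4/5)·sin(5·x)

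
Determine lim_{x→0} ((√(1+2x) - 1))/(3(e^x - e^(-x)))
Both numerator and denominator → 0 as x → 0; this is a 0/0 indeterminate form.
Expand each to leading order near x = 0: numerator ~ x, denominator ~ 6·x.
The limit of the ratio is 1/6.

Final answer: 1/6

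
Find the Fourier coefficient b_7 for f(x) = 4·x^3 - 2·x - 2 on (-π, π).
b_7 = (1/π) ∫_{-π}^{π} f(x)·sin(7x) dx.
Evaluate the integral (use parity and integration by parts as needed): b_7 = -244/343 + 8·π^2/7.

Final answer: -244/343 + 8·π^2/7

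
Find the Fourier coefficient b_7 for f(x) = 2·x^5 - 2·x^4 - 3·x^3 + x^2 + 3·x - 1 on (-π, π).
b_7 = (1/π) ∫_{-π}^{π} f(x)·sin(7x) dx.
Evaluate the integral (use parity and integration by parts as needed): b_7 = -374·π^2/343 + 16650/16807 + 4·π^4/7.

Final answer: -374·π^2/343 + 16650/16807 + 4·π^4/7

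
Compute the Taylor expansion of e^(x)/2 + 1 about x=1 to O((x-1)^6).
1 + e/2 + e·(x - 1)/2 + e·(x - 1)^2/4 + e·(x - 1)^3/12 + e·(x - 1)^4/48 + e·(x - 1)^5/240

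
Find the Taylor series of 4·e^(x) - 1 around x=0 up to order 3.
2·x^3/3 + 2·x^2 + 4·x + 3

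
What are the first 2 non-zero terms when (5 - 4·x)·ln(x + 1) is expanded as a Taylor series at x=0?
-13·x^2/2 + 5·x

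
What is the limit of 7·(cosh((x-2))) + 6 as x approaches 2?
Direct substitution at x = 2 gives 13.

Final answer: 13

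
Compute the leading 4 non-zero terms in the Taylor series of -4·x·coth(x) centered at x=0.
-8·x^6/945 + 4·x^4/45 - 4·x^2/3 - 4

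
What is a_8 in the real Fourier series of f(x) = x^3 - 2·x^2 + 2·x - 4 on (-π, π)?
a_8 = (1/π) ∫_{-π}^{π} f(x)·cos(8x) dx.
Evaluate the integral (use parity and integration by parts as needed): a_8 = -1/8.

Final answer: -1/8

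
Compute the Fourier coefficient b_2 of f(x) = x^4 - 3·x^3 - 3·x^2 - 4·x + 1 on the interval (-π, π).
b_2 = (1/π) ∫_{-π}^{π} f(x)·sin(2x) dx.
Evaluate the integral (use parity and integration by parts as needed): b_2 = -1/2 + 3·π^2.

Final answer: -1/2 + 3·π^2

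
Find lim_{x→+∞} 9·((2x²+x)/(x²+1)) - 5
Evaluate the dominant behaviour as x → +∞; each term tends to a finite value or vanishes.
Limit = 13.

Final answer: 13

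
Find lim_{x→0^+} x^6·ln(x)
This is a 0·∞ indeterminate form at x → 0⁺.
Rewrite the product as ln(x) / x^(-6) and apply L'Hôpital, or use the standard hierarchy x^(-6) ≫ |ln x| as x → 0⁺.
The indeterminate product → 0, so the limit = 0.

Final answer: 0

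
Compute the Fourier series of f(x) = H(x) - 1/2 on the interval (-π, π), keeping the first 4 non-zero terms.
2·sin(x)/π + 2·sin(3·x)/(3·π) + 2·sin(5·x)/(5·π) + 2·sin(7·x)/(7·π)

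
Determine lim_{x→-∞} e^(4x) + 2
Evaluate the dominant behaviour as x → -∞; each term tends to a finite value or vanishes.
Limit = 2.

Final answer: 2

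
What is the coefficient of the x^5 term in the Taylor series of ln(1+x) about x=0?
Expand to order 5: ln(1+x) = x^5/5 - x^4/4 + x^3/3 - x^2/2 + x + O(x^6).
The coefficient of x^5 is 1/5.

Final answer: 1/5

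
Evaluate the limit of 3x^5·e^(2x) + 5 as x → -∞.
The product is a 0·∞ indeterminate form at x → -∞.
Rewrite the product as 3x^5 / e^(-2x) (an ∞/∞ form) and apply L'Hôpital, or use the standard hierarchy e^(2|x|) ≫ |x^5| as x → -∞.
The indeterminate product → 0, so the limit = 5.

Final answer: 5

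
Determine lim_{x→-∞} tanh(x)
Evaluate the dominant behaviour as x → -∞; each term tends to a finite value or vanishes.
Limit = -1.

Final answer: -1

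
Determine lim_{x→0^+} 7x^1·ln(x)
This is a 0·∞ indeterminate form at x → 0⁺.
Rewrite the product as 7·ln(x) / x^(-1) and apply L'Hôpital, or use the standard hierarchy x^(-1) ≫ |ln x| as x → 0⁺.
The indeterminate product → 0, so the limit = 0.

Final answer: 0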